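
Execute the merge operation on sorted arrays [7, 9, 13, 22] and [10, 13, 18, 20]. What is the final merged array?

Merging process:

Compare 7 vs 10: take 7 from left. Merged: [7]
Compare 9 vs 10: take 9 from left. Merged: [7, 9]
Compare 13 vs 10: take 10 from right. Merged: [7, 9, 10]
Compare 13 vs 13: take 13 from left. Merged: [7, 9, 10, 13]
Compare 22 vs 13: take 13 from right. Merged: [7, 9, 10, 13, 13]
Compare 22 vs 18: take 18 from right. Merged: [7, 9, 10, 13, 13, 18]
Compare 22 vs 20: take 20 from right. Merged: [7, 9, 10, 13, 13, 18, 20]
Append remaining from left: [22]. Merged: [7, 9, 10, 13, 13, 18, 20, 22]

Final merged array: [7, 9, 10, 13, 13, 18, 20, 22]
Total comparisons: 7

The merged array is [7, 9, 10, 13, 13, 18, 20, 22], requiring 7 comparisons. The merge step runs in O(n) time where n is the total number of elements.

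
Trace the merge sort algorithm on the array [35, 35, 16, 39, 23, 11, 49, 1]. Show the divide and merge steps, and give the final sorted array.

Merge sort trace:

Split: [35, 35, 16, 39, 23, 11, 49, 1] -> [35, 35, 16, 39] and [23, 11, 49, 1]
  Split: [35, 35, 16, 39] -> [35, 35] and [16, 39]
    Split: [35, 35] -> [35] and [35]
    Merge: [35] + [35] -> [35, 35]
    Split: [16, 39] -> [16] and [39]
    Merge: [16] + [39] -> [16, 39]
  Merge: [35, 35] + [16, 39] -> [16, 35, 35, 39]
  Split: [23, 11, 49, 1] -> [23, 11] and [49, 1]
    Split: [23, 11] -> [23] and [11]
    Merge: [23] + [11] -> [11, 23]
    Split: [49, 1] -> [49] and [1]
    Merge: [49] + [1] -> [1, 49]
  Merge: [11, 23] + [1, 49] -> [1, 11, 23, 49]
Merge: [16, 35, 35, 39] + [1, 11, 23, 49] -> [1, 11, 16, 23, 35, 35, 39, 49]

Final sorted array: [1, 11, 16, 23, 35, 35, 39, 49]

The merge sort proceeds by recursively splitting the array and merging sorted halves.
After all merges, the sorted array is [1, 11, 16, 23, 35, 35, 39, 49].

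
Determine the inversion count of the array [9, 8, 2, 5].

Finding inversions in [9, 8, 2, 5]:

(0, 1): arr[0]=9 > arr[1]=8
(0, 2): arr[0]=9 > arr[2]=2
(0, 3): arr[0]=9 > arr[3]=5
(1, 2): arr[1]=8 > arr[2]=2
(1, 3): arr[1]=8 > arr[3]=5

Total inversions: 5

The array has 5 inversion(s): (0,1), (0,2), (0,3), (1,2), (1,3). Each pair (i,j) satisfies i < j and arr[i] > arr[j].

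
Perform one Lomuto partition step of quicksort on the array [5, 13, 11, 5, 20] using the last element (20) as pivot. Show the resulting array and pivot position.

Lomuto partition with pivot = 20:

Initial array: [5, 13, 11, 5, 20]

arr[0]=5 <= 20: swap with position 0, array becomes [5, 13, 11, 5, 20]
arr[1]=13 <= 20: swap with position 1, array becomes [5, 13, 11, 5, 20]
arr[2]=11 <= 20: swap with position 2, array becomes [5, 13, 11, 5, 20]
arr[3]=5 <= 20: swap with position 3, array becomes [5, 13, 11, 5, 20]

Place pivot at position 4: [5, 13, 11, 5, 20]
Pivot position: 4

After partitioning with pivot 20, the array becomes [5, 13, 11, 5, 20]. The pivot is placed at index 4. All elements to the left of the pivot are <= 20, and all elements to the right are > 20.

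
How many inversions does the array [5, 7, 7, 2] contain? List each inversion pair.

Finding inversions in [5, 7, 7, 2]:

(0, 3): arr[0]=5 > arr[3]=2
(1, 3): arr[1]=7 > arr[3]=2
(2, 3): arr[2]=7 > arr[3]=2

Total inversions: 3

The array has 3 inversion(s): (0,3), (1,3), (2,3). Each pair (i,j) satisfies i < j and arr[i] > arr[j].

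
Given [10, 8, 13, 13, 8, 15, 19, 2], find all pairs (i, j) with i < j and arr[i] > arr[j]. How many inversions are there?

Finding inversions in [10, 8, 13, 13, 8, 15, 19, 2]:

(0, 1): arr[0]=10 > arr[1]=8
(0, 4): arr[0]=10 > arr[4]=8
(0, 7): arr[0]=10 > arr[7]=2
(1, 7): arr[1]=8 > arr[7]=2
(2, 4): arr[2]=13 > arr[4]=8
(2, 7): arr[2]=13 > arr[7]=2
(3, 4): arr[3]=13 > arr[4]=8
(3, 7): arr[3]=13 > arr[7]=2
(4, 7): arr[4]=8 > arr[7]=2
(5, 7): arr[5]=15 > arr[7]=2
(6, 7): arr[6]=19 > arr[7]=2

Total inversions: 11

The array has 11 inversion(s): (0,1), (0,4), (0,7), (1,7), (2,4), (2,7), (3,4), (3,7), (4,7), (5,7), (6,7). Each pair (i,j) satisfies i < j and arr[i] > arr[j].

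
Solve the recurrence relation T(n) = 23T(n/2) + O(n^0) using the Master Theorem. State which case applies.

Master Theorem for T(n) = 23T(n/2) + O(n^0):

a = 23, b = 2, c = 0
log_b(a) = log_2(23) = 4.5236

Case 1: c = 0 < log_2(23) = 4.5236
T(n) = O(n^(log_2 23))

For T(n) = 23T(n/2) + O(n^0): log_2(23) = 4.5236. This is Case 1 of the Master Theorem (c < log_b(a), work dominated by leaves), giving O(n^(log_2 23)).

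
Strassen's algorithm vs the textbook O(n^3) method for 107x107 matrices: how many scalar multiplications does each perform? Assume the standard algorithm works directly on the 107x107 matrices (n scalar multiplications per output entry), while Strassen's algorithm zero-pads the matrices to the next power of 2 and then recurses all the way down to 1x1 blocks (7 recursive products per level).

Matrix multiplication for 107x107 matrices:

Strassen's algorithm requires power-of-2 dimensions. Pad 107x107 to 128x128 (next power of 2).

Standard algorithm: 107^3 = 1225043 multiplications
Strassen's algorithm: 7^(log2(128)) = 7^7 = 823543 multiplications
Savings: 1225043 - 823543 = 401500 multiplications

Standard: 1225043 multiplications (107^3). Strassen: 823543 multiplications (7^7, after padding to 128x128). Strassen reduces 8 recursive multiplications to 7 at each level.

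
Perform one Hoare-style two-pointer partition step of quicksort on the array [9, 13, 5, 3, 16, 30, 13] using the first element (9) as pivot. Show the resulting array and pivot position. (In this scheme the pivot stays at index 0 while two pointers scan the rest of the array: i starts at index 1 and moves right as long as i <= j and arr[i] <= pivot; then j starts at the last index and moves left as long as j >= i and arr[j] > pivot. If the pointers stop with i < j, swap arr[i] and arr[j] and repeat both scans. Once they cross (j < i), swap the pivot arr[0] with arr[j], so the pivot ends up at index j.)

Hoare-style two-pointer partition with pivot = 9:

Initial array: [9, 13, 5, 3, 16, 30, 13]

Pointers start at i = 1, j = 6.
i stops at index 1 (arr[1]=13 > 9), j stops at index 3 (arr[3]=3 <= 9): swap arr[1] and arr[3], array becomes [9, 3, 5, 13, 16, 30, 13]
i ends at 3, j ends at 2: the pointers have crossed (j < i), so scanning stops.

Swap pivot arr[0] with arr[2] to place pivot at position 2: [5, 3, 9, 13, 16, 30, 13]
Pivot position: 2

After partitioning with pivot 9, the array becomes [5, 3, 9, 13, 16, 30, 13]. The pivot is placed at index 2. All elements to the left of the pivot are <= 9, and all elements to the right are > 9.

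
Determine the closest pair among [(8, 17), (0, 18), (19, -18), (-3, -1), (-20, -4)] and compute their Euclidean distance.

Computing all pairwise distances among 5 points:

d((8, 17), (0, 18)) = 8.0623 <-- minimum
d((8, 17), (19, -18)) = 36.6879
d((8, 17), (-3, -1)) = 21.095
d((8, 17), (-20, -4)) = 35.0
d((0, 18), (19, -18)) = 40.7063
d((0, 18), (-3, -1)) = 19.2354
d((0, 18), (-20, -4)) = 29.7321
d((19, -18), (-3, -1)) = 27.8029
d((19, -18), (-20, -4)) = 41.4367
d((-3, -1), (-20, -4)) = 17.2627

Closest pair: (8, 17) and (0, 18) with distance 8.0623

The closest pair is (8, 17) and (0, 18) with Euclidean distance 8.0623. For 5 points, brute-force pairwise comparison is shown above. For large n, the divide-and-conquer algorithm (sort by x, recurse on halves, check the dividing strip) achieves O(n log n).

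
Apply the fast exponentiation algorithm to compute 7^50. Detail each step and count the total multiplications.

Computing 7^50 by squaring (build up from 7^1; each line after the first costs one multiplication):

7^1 = 7
7^2 = (7^1)^2 = 7^2 = 49
7^3 = 7 * 7^2 = 7 * 49 = 343
7^6 = (7^3)^2 = 343^2 = 117649
7^12 = (7^6)^2 = 117649^2 = 13841287201
7^24 = (7^12)^2 = 13841287201^2 = 191581231380566414401
7^25 = 7 * 7^24 = 7 * 191581231380566414401 = 1341068619663964900807
7^50 = (7^25)^2 = 1341068619663964900807^2 = 1798465042647412146620280340569649349251249

Result: 1798465042647412146620280340569649349251249
Multiplications needed: 7 (7 lines after 7^1)

7^50 = 1798465042647412146620280340569649349251249. Using exponentiation by squaring, this requires 7 multiplications. The key idea: if the exponent is even, square the half-power; if odd, multiply by the base once.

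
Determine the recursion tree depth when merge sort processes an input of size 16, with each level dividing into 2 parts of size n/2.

For divide and conquer with division factor 2:

Problem sizes at each level:
Level 0: 16
Level 1: 8
Level 2: 4
Level 3: 2
Level 4: 1

The root is level 0 and the size-1 base case is level 4 (the tree spans levels 0 through 4, i.e. 5 levels counting the root), so the depth is the number of divisions: log_2(16) = 4

The recursion tree depth is log_2(16) = 4. At each level, the problem size is divided by 2, so it takes 4 divisions to reduce to a base case of size 1. The algorithm makes 2 recursive calls at each level.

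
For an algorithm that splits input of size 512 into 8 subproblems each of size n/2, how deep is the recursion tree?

For divide and conquer with division factor 2:

Problem sizes at each level:
Level 0: 512
Level 1: 256
Level 2: 128
Level 3: 64
Level 4: 32
Level 5: 16
Level 6: 8
Level 7: 4
Level 8: 2
Level 9: 1

The root is level 0 and the size-1 base case is level 9 (the tree spans levels 0 through 9, i.e. 10 levels counting the root), so the depth is the number of divisions: log_2(512) = 9

The recursion tree depth is log_2(512) = 9. At each level, the problem size is divided by 2, so it takes 9 divisions to reduce to a base case of size 1. The algorithm makes 8 recursive calls at each level.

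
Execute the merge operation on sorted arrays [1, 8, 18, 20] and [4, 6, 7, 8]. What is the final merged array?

Merging process:

Compare 1 vs 4: take 1 from left. Merged: [1]
Compare 8 vs 4: take 4 from right. Merged: [1, 4]
Compare 8 vs 6: take 6 from right. Merged: [1, 4, 6]
Compare 8 vs 7: take 7 from right. Merged: [1, 4, 6, 7]
Compare 8 vs 8: take 8 from left. Merged: [1, 4, 6, 7, 8]
Compare 18 vs 8: take 8 from right. Merged: [1, 4, 6, 7, 8, 8]
Append remaining from left: [18, 20]. Merged: [1, 4, 6, 7, 8, 8, 18, 20]

Final merged array: [1, 4, 6, 7, 8, 8, 18, 20]
Total comparisons: 6

The merged array is [1, 4, 6, 7, 8, 8, 18, 20], requiring 6 comparisons. The merge step runs in O(n) time where n is the total number of elements.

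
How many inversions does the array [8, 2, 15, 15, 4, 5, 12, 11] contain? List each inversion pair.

Finding inversions in [8, 2, 15, 15, 4, 5, 12, 11]:

(0, 1): arr[0]=8 > arr[1]=2
(0, 4): arr[0]=8 > arr[4]=4
(0, 5): arr[0]=8 > arr[5]=5
(2, 4): arr[2]=15 > arr[4]=4
(2, 5): arr[2]=15 > arr[5]=5
(2, 6): arr[2]=15 > arr[6]=12
(2, 7): arr[2]=15 > arr[7]=11
(3, 4): arr[3]=15 > arr[4]=4
(3, 5): arr[3]=15 > arr[5]=5
(3, 6): arr[3]=15 > arr[6]=12
(3, 7): arr[3]=15 > arr[7]=11
(6, 7): arr[6]=12 > arr[7]=11

Total inversions: 12

The array has 12 inversion(s): (0,1), (0,4), (0,5), (2,4), (2,5), (2,6), (2,7), (3,4), (3,5), (3,6), (3,7), (6,7). Each pair (i,j) satisfies i < j and arr[i] > arr[j].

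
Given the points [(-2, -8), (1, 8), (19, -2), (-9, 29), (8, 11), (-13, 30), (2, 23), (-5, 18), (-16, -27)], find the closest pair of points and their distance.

Computing all pairwise distances among 9 points:

d((-2, -8), (1, 8)) = 16.2788
d((-2, -8), (19, -2)) = 21.8403
d((-2, -8), (-9, 29)) = 37.6563
d((-2, -8), (8, 11)) = 21.4709
d((-2, -8), (-13, 30)) = 39.5601
d((-2, -8), (2, 23)) = 31.257
d((-2, -8), (-5, 18)) = 26.1725
d((-2, -8), (-16, -27)) = 23.6008
d((1, 8), (19, -2)) = 20.5913
d((1, 8), (-9, 29)) = 23.2594
d((1, 8), (8, 11)) = 7.6158
d((1, 8), (-13, 30)) = 26.0768
d((1, 8), (2, 23)) = 15.0333
d((1, 8), (-5, 18)) = 11.6619
d((1, 8), (-16, -27)) = 38.9102
d((19, -2), (-9, 29)) = 41.7732
d((19, -2), (8, 11)) = 17.0294
d((19, -2), (-13, 30)) = 45.2548
d((19, -2), (2, 23)) = 30.2324
d((19, -2), (-5, 18)) = 31.241
d((19, -2), (-16, -27)) = 43.0116
d((-9, 29), (8, 11)) = 24.7588
d((-9, 29), (-13, 30)) = 4.1231 <-- minimum
d((-9, 29), (2, 23)) = 12.53
d((-9, 29), (-5, 18)) = 11.7047
d((-9, 29), (-16, -27)) = 56.4358
d((8, 11), (-13, 30)) = 28.3196
d((8, 11), (2, 23)) = 13.4164
d((8, 11), (-5, 18)) = 14.7648
d((8, 11), (-16, -27)) = 44.9444
d((-13, 30), (2, 23)) = 16.5529
d((-13, 30), (-5, 18)) = 14.4222
d((-13, 30), (-16, -27)) = 57.0789
d((2, 23), (-5, 18)) = 8.6023
d((2, 23), (-16, -27)) = 53.1413
d((-5, 18), (-16, -27)) = 46.3249

Closest pair: (-9, 29) and (-13, 30) with distance 4.1231

The closest pair is (-9, 29) and (-13, 30) with Euclidean distance 4.1231. For 9 points, brute-force pairwise comparison is shown above. For large n, the divide-and-conquer algorithm (sort by x, recurse on halves, check the dividing strip) achieves O(n log n).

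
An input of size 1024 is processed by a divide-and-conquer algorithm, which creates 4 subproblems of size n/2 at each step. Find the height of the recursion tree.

For divide and conquer with division factor 2:

Problem sizes at each level:
Level 0: 1024
Level 1: 512
Level 2: 256
Level 3: 128
Level 4: 64
Level 5: 32
Level 6: 16
Level 7: 8
Level 8: 4
Level 9: 2
Level 10: 1

The root is level 0 and the size-1 base case is level 10 (the tree spans levels 0 through 10, i.e. 11 levels counting the root), so the depth is the number of divisions: log_2(1024) = 10

The recursion tree depth is log_2(1024) = 10. At each level, the problem size is divided by 2, so it takes 10 divisions to reduce to a base case of size 1. The algorithm makes 4 recursive calls at each level.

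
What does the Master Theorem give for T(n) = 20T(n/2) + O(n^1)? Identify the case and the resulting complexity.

Master Theorem for T(n) = 20T(n/2) + O(n^1):

a = 20, b = 2, c = 1
log_b(a) = log_2(20) = 4.3219

Case 1: c = 1 < log_2(20) = 4.3219
T(n) = O(n^(log_2 20))

For T(n) = 20T(n/2) + O(n^1): log_2(20) = 4.3219. This is Case 1 of the Master Theorem (c < log_b(a), work dominated by leaves), giving O(n^(log_2 20)).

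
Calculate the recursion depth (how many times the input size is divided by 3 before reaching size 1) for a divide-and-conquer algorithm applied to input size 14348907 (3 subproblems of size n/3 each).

For divide and conquer with division factor 3:

Problem sizes at each level:
Level 0: 14348907
Level 1: 4782969
Level 2: 1594323
Level 3: 531441
Level 4: 177147
Level 5: 59049
Level 6: 19683
Level 7: 6561
Level 8: 2187
Level 9: 729
Level 10: 243
Level 11: 81
Level 12: 27
Level 13: 9
Level 14: 3
Level 15: 1

The root is level 0 and the size-1 base case is level 15 (the tree spans levels 0 through 15, i.e. 16 levels counting the root), so the depth is the number of divisions: log_3(14348907) = 15

The recursion tree depth is log_3(14348907) = 15. At each level, the problem size is divided by 3, so it takes 15 divisions to reduce to a base case of size 1. The algorithm makes 3 recursive calls at each level.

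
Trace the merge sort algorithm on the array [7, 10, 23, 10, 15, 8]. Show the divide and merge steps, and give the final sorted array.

Merge sort trace:

Split: [7, 10, 23, 10, 15, 8] -> [7, 10, 23] and [10, 15, 8]
  Split: [7, 10, 23] -> [7] and [10, 23]
    Split: [10, 23] -> [10] and [23]
    Merge: [10] + [23] -> [10, 23]
  Merge: [7] + [10, 23] -> [7, 10, 23]
  Split: [10, 15, 8] -> [10] and [15, 8]
    Split: [15, 8] -> [15] and [8]
    Merge: [15] + [8] -> [8, 15]
  Merge: [10] + [8, 15] -> [8, 10, 15]
Merge: [7, 10, 23] + [8, 10, 15] -> [7, 8, 10, 10, 15, 23]

Final sorted array: [7, 8, 10, 10, 15, 23]

The merge sort proceeds by recursively splitting the array and merging sorted halves.
After all merges, the sorted array is [7, 8, 10, 10, 15, 23].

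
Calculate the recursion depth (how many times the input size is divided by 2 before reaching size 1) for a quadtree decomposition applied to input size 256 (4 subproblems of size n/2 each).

For divide and conquer with division factor 2:

Problem sizes at each level:
Level 0: 256
Level 1: 128
Level 2: 64
Level 3: 32
Level 4: 16
Level 5: 8
Level 6: 4
Level 7: 2
Level 8: 1

The root is level 0 and the size-1 base case is level 8 (the tree spans levels 0 through 8, i.e. 9 levels counting the root), so the depth is the number of divisions: log_2(256) = 8

The recursion tree depth is log_2(256) = 8. At each level, the problem size is divided by 2, so it takes 8 divisions to reduce to a base case of size 1. The algorithm makes 4 recursive calls at each level.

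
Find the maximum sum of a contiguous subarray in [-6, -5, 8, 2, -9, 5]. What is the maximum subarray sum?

Using Kadane's algorithm on [-6, -5, 8, 2, -9, 5]:

Scanning through the array:
Position 1 (value -5): max_ending_here = -5, max_so_far = -5
Position 2 (value 8): max_ending_here = 8, max_so_far = 8
Position 3 (value 2): max_ending_here = 10, max_so_far = 10
Position 4 (value -9): max_ending_here = 1, max_so_far = 10
Position 5 (value 5): max_ending_here = 6, max_so_far = 10

Maximum subarray: [8, 2]
Maximum sum: 10

The maximum subarray is [8, 2] with sum 10. This subarray runs from index 2 to index 3.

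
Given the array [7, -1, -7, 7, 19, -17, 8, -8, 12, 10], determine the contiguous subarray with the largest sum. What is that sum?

Using Kadane's algorithm on [7, -1, -7, 7, 19, -17, 8, -8, 12, 10]:

Scanning through the array:
Position 1 (value -1): max_ending_here = 6, max_so_far = 7
Position 2 (value -7): max_ending_here = -1, max_so_far = 7
Position 3 (value 7): max_ending_here = 7, max_so_far = 7
Position 4 (value 19): max_ending_here = 26, max_so_far = 26
Position 5 (value -17): max_ending_here = 9, max_so_far = 26
Position 6 (value 8): max_ending_here = 17, max_so_far = 26
Position 7 (value -8): max_ending_here = 9, max_so_far = 26
Position 8 (value 12): max_ending_here = 21, max_so_far = 26
Position 9 (value 10): max_ending_here = 31, max_so_far = 31

Maximum subarray: [7, 19, -17, 8, -8, 12, 10]
Maximum sum: 31

The maximum subarray is [7, 19, -17, 8, -8, 12, 10] with sum 31. This subarray runs from index 3 to index 9.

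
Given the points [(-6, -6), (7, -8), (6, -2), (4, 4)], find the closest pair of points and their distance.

Computing all pairwise distances among 4 points:

d((-6, -6), (7, -8)) = 13.1529
d((-6, -6), (6, -2)) = 12.6491
d((-6, -6), (4, 4)) = 14.1421
d((7, -8), (6, -2)) = 6.0828 <-- minimum
d((7, -8), (4, 4)) = 12.3693
d((6, -2), (4, 4)) = 6.3246

Closest pair: (7, -8) and (6, -2) with distance 6.0828

The closest pair is (7, -8) and (6, -2) with Euclidean distance 6.0828. For 4 points, brute-force pairwise comparison is shown above. For large n, the divide-and-conquer algorithm (sort by x, recurse on halves, check the dividing strip) achieves O(n log n).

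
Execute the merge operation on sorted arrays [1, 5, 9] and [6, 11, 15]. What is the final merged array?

Merging process:

Compare 1 vs 6: take 1 from left. Merged: [1]
Compare 5 vs 6: take 5 from left. Merged: [1, 5]
Compare 9 vs 6: take 6 from right. Merged: [1, 5, 6]
Compare 9 vs 11: take 9 from left. Merged: [1, 5, 6, 9]
Append remaining from right: [11, 15]. Merged: [1, 5, 6, 9, 11, 15]

Final merged array: [1, 5, 6, 9, 11, 15]
Total comparisons: 4

The merged array is [1, 5, 6, 9, 11, 15], requiring 4 comparisons. The merge step runs in O(n) time where n is the total number of elements.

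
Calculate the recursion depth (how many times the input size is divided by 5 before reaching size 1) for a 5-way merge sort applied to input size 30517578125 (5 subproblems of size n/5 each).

For divide and conquer with division factor 5:

Problem sizes at each level:
Level 0: 30517578125
Level 1: 6103515625
Level 2: 1220703125
Level 3: 244140625
Level 4: 48828125
Level 5: 9765625
Level 6: 1953125
Level 7: 390625
Level 8: 78125
Level 9: 15625
Level 10: 3125
Level 11: 625
Level 12: 125
Level 13: 25
Level 14: 5
Level 15: 1

The root is level 0 and the size-1 base case is level 15 (the tree spans levels 0 through 15, i.e. 16 levels counting the root), so the depth is the number of divisions: log_5(30517578125) = 15

The recursion tree depth is log_5(30517578125) = 15. At each level, the problem size is divided by 5, so it takes 15 divisions to reduce to a base case of size 1. The algorithm makes 5 recursive calls at each level.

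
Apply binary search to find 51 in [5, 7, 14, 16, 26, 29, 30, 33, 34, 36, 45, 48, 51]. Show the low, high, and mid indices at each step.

Binary search for 51 in [5, 7, 14, 16, 26, 29, 30, 33, 34, 36, 45, 48, 51]:

lo=0, hi=12, mid=6, arr[mid]=30 -> 30 < 51, search right half
lo=7, hi=12, mid=9, arr[mid]=36 -> 36 < 51, search right half
lo=10, hi=12, mid=11, arr[mid]=48 -> 48 < 51, search right half
lo=12, hi=12, mid=12, arr[mid]=51 -> Found target at index 12!

Binary search finds 51 at index 12 after 4 comparisons. The search repeatedly halves the search space by comparing with the middle element.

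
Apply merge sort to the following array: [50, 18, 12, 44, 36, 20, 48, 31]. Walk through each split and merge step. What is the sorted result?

Merge sort trace:

Split: [50, 18, 12, 44, 36, 20, 48, 31] -> [50, 18, 12, 44] and [36, 20, 48, 31]
  Split: [50, 18, 12, 44] -> [50, 18] and [12, 44]
    Split: [50, 18] -> [50] and [18]
    Merge: [50] + [18] -> [18, 50]
    Split: [12, 44] -> [12] and [44]
    Merge: [12] + [44] -> [12, 44]
  Merge: [18, 50] + [12, 44] -> [12, 18, 44, 50]
  Split: [36, 20, 48, 31] -> [36, 20] and [48, 31]
    Split: [36, 20] -> [36] and [20]
    Merge: [36] + [20] -> [20, 36]
    Split: [48, 31] -> [48] and [31]
    Merge: [48] + [31] -> [31, 48]
  Merge: [20, 36] + [31, 48] -> [20, 31, 36, 48]
Merge: [12, 18, 44, 50] + [20, 31, 36, 48] -> [12, 18, 20, 31, 36, 44, 48, 50]

Final sorted array: [12, 18, 20, 31, 36, 44, 48, 50]

The merge sort proceeds by recursively splitting the array and merging sorted halves.
After all merges, the sorted array is [12, 18, 20, 31, 36, 44, 48, 50].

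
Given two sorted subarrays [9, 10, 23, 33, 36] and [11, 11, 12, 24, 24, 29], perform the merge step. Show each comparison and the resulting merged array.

Merging process:

Compare 9 vs 11: take 9 from left. Merged: [9]
Compare 10 vs 11: take 10 from left. Merged: [9, 10]
Compare 23 vs 11: take 11 from right. Merged: [9, 10, 11]
Compare 23 vs 11: take 11 from right. Merged: [9, 10, 11, 11]
Compare 23 vs 12: take 12 from right. Merged: [9, 10, 11, 11, 12]
Compare 23 vs 24: take 23 from left. Merged: [9, 10, 11, 11, 12, 23]
Compare 33 vs 24: take 24 from right. Merged: [9, 10, 11, 11, 12, 23, 24]
Compare 33 vs 24: take 24 from right. Merged: [9, 10, 11, 11, 12, 23, 24, 24]
Compare 33 vs 29: take 29 from right. Merged: [9, 10, 11, 11, 12, 23, 24, 24, 29]
Append remaining from left: [33, 36]. Merged: [9, 10, 11, 11, 12, 23, 24, 24, 29, 33, 36]

Final merged array: [9, 10, 11, 11, 12, 23, 24, 24, 29, 33, 36]
Total comparisons: 9

The merged array is [9, 10, 11, 11, 12, 23, 24, 24, 29, 33, 36], requiring 9 comparisons. The merge step runs in O(n) time where n is the total number of elements.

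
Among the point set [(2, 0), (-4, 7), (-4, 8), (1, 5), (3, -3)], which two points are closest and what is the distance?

Computing all pairwise distances among 5 points:

d((2, 0), (-4, 7)) = 9.2195
d((2, 0), (-4, 8)) = 10.0
d((2, 0), (1, 5)) = 5.099
d((2, 0), (3, -3)) = 3.1623
d((-4, 7), (-4, 8)) = 1.0 <-- minimum
d((-4, 7), (1, 5)) = 5.3852
d((-4, 7), (3, -3)) = 12.2066
d((-4, 8), (1, 5)) = 5.831
d((-4, 8), (3, -3)) = 13.0384
d((1, 5), (3, -3)) = 8.2462

Closest pair: (-4, 7) and (-4, 8) with distance 1.0

The closest pair is (-4, 7) and (-4, 8) with Euclidean distance 1.0. For 5 points, brute-force pairwise comparison is shown above. For large n, the divide-and-conquer algorithm (sort by x, recurse on halves, check the dividing strip) achieves O(n log n).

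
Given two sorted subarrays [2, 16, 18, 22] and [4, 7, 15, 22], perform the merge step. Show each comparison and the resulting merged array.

Merging process:

Compare 2 vs 4: take 2 from left. Merged: [2]
Compare 16 vs 4: take 4 from right. Merged: [2, 4]
Compare 16 vs 7: take 7 from right. Merged: [2, 4, 7]
Compare 16 vs 15: take 15 from right. Merged: [2, 4, 7, 15]
Compare 16 vs 22: take 16 from left. Merged: [2, 4, 7, 15, 16]
Compare 18 vs 22: take 18 from left. Merged: [2, 4, 7, 15, 16, 18]
Compare 22 vs 22: take 22 from left. Merged: [2, 4, 7, 15, 16, 18, 22]
Append remaining from right: [22]. Merged: [2, 4, 7, 15, 16, 18, 22, 22]

Final merged array: [2, 4, 7, 15, 16, 18, 22, 22]
Total comparisons: 7

The merged array is [2, 4, 7, 15, 16, 18, 22, 22], requiring 7 comparisons. The merge step runs in O(n) time where n is the total number of elements.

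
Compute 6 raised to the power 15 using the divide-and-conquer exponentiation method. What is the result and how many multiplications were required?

Computing 6^15 by squaring (build up from 6^1; each line after the first costs one multiplication):

6^1 = 6
6^2 = (6^1)^2 = 6^2 = 36
6^3 = 6 * 6^2 = 6 * 36 = 216
6^6 = (6^3)^2 = 216^2 = 46656
6^7 = 6 * 6^6 = 6 * 46656 = 279936
6^14 = (6^7)^2 = 279936^2 = 78364164096
6^15 = 6 * 6^14 = 6 * 78364164096 = 470184984576

Result: 470184984576
Multiplications needed: 6 (6 lines after 6^1)

6^15 = 470184984576. Using exponentiation by squaring, this requires 6 multiplications. The key idea: if the exponent is even, square the half-power; if odd, multiply by the base once.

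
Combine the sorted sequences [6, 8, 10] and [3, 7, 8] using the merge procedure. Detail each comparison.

Merging process:

Compare 6 vs 3: take 3 from right. Merged: [3]
Compare 6 vs 7: take 6 from left. Merged: [3, 6]
Compare 8 vs 7: take 7 from right. Merged: [3, 6, 7]
Compare 8 vs 8: take 8 from left. Merged: [3, 6, 7, 8]
Compare 10 vs 8: take 8 from right. Merged: [3, 6, 7, 8, 8]
Append remaining from left: [10]. Merged: [3, 6, 7, 8, 8, 10]

Final merged array: [3, 6, 7, 8, 8, 10]
Total comparisons: 5

The merged array is [3, 6, 7, 8, 8, 10], requiring 5 comparisons. The merge step runs in O(n) time where n is the total number of elements.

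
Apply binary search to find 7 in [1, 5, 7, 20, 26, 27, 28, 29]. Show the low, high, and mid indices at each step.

Binary search for 7 in [1, 5, 7, 20, 26, 27, 28, 29]:

lo=0, hi=7, mid=3, arr[mid]=20 -> 20 > 7, search left half
lo=0, hi=2, mid=1, arr[mid]=5 -> 5 < 7, search right half
lo=2, hi=2, mid=2, arr[mid]=7 -> Found target at index 2!

Binary search finds 7 at index 2 after 3 comparisons. The search repeatedly halves the search space by comparing with the middle element.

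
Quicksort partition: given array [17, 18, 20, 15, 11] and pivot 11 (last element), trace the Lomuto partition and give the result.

Lomuto partition with pivot = 11:

Initial array: [17, 18, 20, 15, 11]

arr[0]=17 > 11: no swap
arr[1]=18 > 11: no swap
arr[2]=20 > 11: no swap
arr[3]=15 > 11: no swap

Place pivot at position 0: [11, 18, 20, 15, 17]
Pivot position: 0

After partitioning with pivot 11, the array becomes [11, 18, 20, 15, 17]. The pivot is placed at index 0. All elements to the left of the pivot are <= 11, and all elements to the right are > 11.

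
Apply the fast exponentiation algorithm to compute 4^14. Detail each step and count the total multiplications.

Computing 4^14 by squaring (build up from 4^1; each line after the first costs one multiplication):

4^1 = 4
4^2 = (4^1)^2 = 4^2 = 16
4^3 = 4 * 4^2 = 4 * 16 = 64
4^6 = (4^3)^2 = 64^2 = 4096
4^7 = 4 * 4^6 = 4 * 4096 = 16384
4^14 = (4^7)^2 = 16384^2 = 268435456

Result: 268435456
Multiplications needed: 5 (5 lines after 4^1)

4^14 = 268435456. Using exponentiation by squaring, this requires 5 multiplications. The key idea: if the exponent is even, square the half-power; if odd, multiply by the base once.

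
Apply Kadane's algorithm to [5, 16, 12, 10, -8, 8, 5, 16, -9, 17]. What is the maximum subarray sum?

Using Kadane's algorithm on [5, 16, 12, 10, -8, 8, 5, 16, -9, 17]:

Scanning through the array:
Position 1 (value 16): max_ending_here = 21, max_so_far = 21
Position 2 (value 12): max_ending_here = 33, max_so_far = 33
Position 3 (value 10): max_ending_here = 43, max_so_far = 43
Position 4 (value -8): max_ending_here = 35, max_so_far = 43
Position 5 (value 8): max_ending_here = 43, max_so_far = 43
Position 6 (value 5): max_ending_here = 48, max_so_far = 48
Position 7 (value 16): max_ending_here = 64, max_so_far = 64
Position 8 (value -9): max_ending_here = 55, max_so_far = 64
Position 9 (value 17): max_ending_here = 72, max_so_far = 72

Maximum subarray: [5, 16, 12, 10, -8, 8, 5, 16, -9, 17]
Maximum sum: 72

The maximum subarray is [5, 16, 12, 10, -8, 8, 5, 16, -9, 17] with sum 72. This subarray runs from index 0 to index 9.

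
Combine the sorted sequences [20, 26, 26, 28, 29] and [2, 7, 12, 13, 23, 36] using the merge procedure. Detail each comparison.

Merging process:

Compare 20 vs 2: take 2 from right. Merged: [2]
Compare 20 vs 7: take 7 from right. Merged: [2, 7]
Compare 20 vs 12: take 12 from right. Merged: [2, 7, 12]
Compare 20 vs 13: take 13 from right. Merged: [2, 7, 12, 13]
Compare 20 vs 23: take 20 from left. Merged: [2, 7, 12, 13, 20]
Compare 26 vs 23: take 23 from right. Merged: [2, 7, 12, 13, 20, 23]
Compare 26 vs 36: take 26 from left. Merged: [2, 7, 12, 13, 20, 23, 26]
Compare 26 vs 36: take 26 from left. Merged: [2, 7, 12, 13, 20, 23, 26, 26]
Compare 28 vs 36: take 28 from left. Merged: [2, 7, 12, 13, 20, 23, 26, 26, 28]
Compare 29 vs 36: take 29 from left. Merged: [2, 7, 12, 13, 20, 23, 26, 26, 28, 29]
Append remaining from right: [36]. Merged: [2, 7, 12, 13, 20, 23, 26, 26, 28, 29, 36]

Final merged array: [2, 7, 12, 13, 20, 23, 26, 26, 28, 29, 36]
Total comparisons: 10

The merged array is [2, 7, 12, 13, 20, 23, 26, 26, 28, 29, 36], requiring 10 comparisons. The merge step runs in O(n) time where n is the total number of elements.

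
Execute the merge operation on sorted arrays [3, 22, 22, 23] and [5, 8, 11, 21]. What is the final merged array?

Merging process:

Compare 3 vs 5: take 3 from left. Merged: [3]
Compare 22 vs 5: take 5 from right. Merged: [3, 5]
Compare 22 vs 8: take 8 from right. Merged: [3, 5, 8]
Compare 22 vs 11: take 11 from right. Merged: [3, 5, 8, 11]
Compare 22 vs 21: take 21 from right. Merged: [3, 5, 8, 11, 21]
Append remaining from left: [22, 22, 23]. Merged: [3, 5, 8, 11, 21, 22, 22, 23]

Final merged array: [3, 5, 8, 11, 21, 22, 22, 23]
Total comparisons: 5

The merged array is [3, 5, 8, 11, 21, 22, 22, 23], requiring 5 comparisons. The merge step runs in O(n) time where n is the total number of elements.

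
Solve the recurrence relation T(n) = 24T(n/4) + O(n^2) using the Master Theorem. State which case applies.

Master Theorem for T(n) = 24T(n/4) + O(n^2):

a = 24, b = 4, c = 2
log_b(a) = log_4(24) = 2.2925

Case 1: c = 2 < log_4(24) = 2.2925
T(n) = O(n^(log_4 24))

For T(n) = 24T(n/4) + O(n^2): log_4(24) = 2.2925. This is Case 1 of the Master Theorem (c < log_b(a), work dominated by leaves), giving O(n^(log_4 24)).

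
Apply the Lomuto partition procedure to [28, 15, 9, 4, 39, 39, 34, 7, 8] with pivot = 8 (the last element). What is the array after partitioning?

Lomuto partition with pivot = 8:

Initial array: [28, 15, 9, 4, 39, 39, 34, 7, 8]

arr[0]=28 > 8: no swap
arr[1]=15 > 8: no swap
arr[2]=9 > 8: no swap
arr[3]=4 <= 8: swap with position 0, array becomes [4, 15, 9, 28, 39, 39, 34, 7, 8]
arr[4]=39 > 8: no swap
arr[5]=39 > 8: no swap
arr[6]=34 > 8: no swap
arr[7]=7 <= 8: swap with position 1, array becomes [4, 7, 9, 28, 39, 39, 34, 15, 8]

Place pivot at position 2: [4, 7, 8, 28, 39, 39, 34, 15, 9]
Pivot position: 2

After partitioning with pivot 8, the array becomes [4, 7, 8, 28, 39, 39, 34, 15, 9]. The pivot is placed at index 2. All elements to the left of the pivot are <= 8, and all elements to the right are > 8.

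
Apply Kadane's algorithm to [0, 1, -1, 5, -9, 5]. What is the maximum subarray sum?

Using Kadane's algorithm on [0, 1, -1, 5, -9, 5]:

Scanning through the array:
Position 1 (value 1): max_ending_here = 1, max_so_far = 1
Position 2 (value -1): max_ending_here = 0, max_so_far = 1
Position 3 (value 5): max_ending_here = 5, max_so_far = 5
Position 4 (value -9): max_ending_here = -4, max_so_far = 5
Position 5 (value 5): max_ending_here = 5, max_so_far = 5

Maximum subarray: [0, 1, -1, 5]
Maximum sum: 5

The maximum subarray is [0, 1, -1, 5] with sum 5. This subarray runs from index 0 to index 3.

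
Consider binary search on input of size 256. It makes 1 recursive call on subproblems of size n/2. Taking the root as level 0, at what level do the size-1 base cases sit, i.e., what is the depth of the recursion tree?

For divide and conquer with division factor 2:

Problem sizes at each level:
Level 0: 256
Level 1: 128
Level 2: 64
Level 3: 32
Level 4: 16
Level 5: 8
Level 6: 4
Level 7: 2
Level 8: 1

The root is level 0 and the size-1 base case is level 8 (the tree spans levels 0 through 8, i.e. 9 levels counting the root), so the depth is the number of divisions: log_2(256) = 8

The recursion tree depth is log_2(256) = 8. At each level, the problem size is divided by 2, so it takes 8 divisions to reduce to a base case of size 1. The algorithm makes 1 recursive call at each level.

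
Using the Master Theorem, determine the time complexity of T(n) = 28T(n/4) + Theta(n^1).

Master Theorem for T(n) = 28T(n/4) + O(n^1):

a = 28, b = 4, c = 1
log_b(a) = log_4(28) = 2.4037

Case 1: c = 1 < log_4(28) = 2.4037
T(n) = O(n^(log_4 28))

For T(n) = 28T(n/4) + O(n^1): log_4(28) = 2.4037. This is Case 1 of the Master Theorem (c < log_b(a), work dominated by leaves), giving O(n^(log_4 28)).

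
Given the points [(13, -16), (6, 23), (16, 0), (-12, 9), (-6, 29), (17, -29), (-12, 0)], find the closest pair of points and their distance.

Computing all pairwise distances among 7 points:

d((13, -16), (6, 23)) = 39.6232
d((13, -16), (16, 0)) = 16.2788
d((13, -16), (-12, 9)) = 35.3553
d((13, -16), (-6, 29)) = 48.8467
d((13, -16), (17, -29)) = 13.6015
d((13, -16), (-12, 0)) = 29.6816
d((6, 23), (16, 0)) = 25.0799
d((6, 23), (-12, 9)) = 22.8035
d((6, 23), (-6, 29)) = 13.4164
d((6, 23), (17, -29)) = 53.1507
d((6, 23), (-12, 0)) = 29.2062
d((16, 0), (-12, 9)) = 29.4109
d((16, 0), (-6, 29)) = 36.4005
d((16, 0), (17, -29)) = 29.0172
d((16, 0), (-12, 0)) = 28.0
d((-12, 9), (-6, 29)) = 20.8806
d((-12, 9), (17, -29)) = 47.8017
d((-12, 9), (-12, 0)) = 9.0 <-- minimum
d((-6, 29), (17, -29)) = 62.3939
d((-6, 29), (-12, 0)) = 29.6142
d((17, -29), (-12, 0)) = 41.0122

Closest pair: (-12, 9) and (-12, 0) with distance 9.0

The closest pair is (-12, 9) and (-12, 0) with Euclidean distance 9.0. For 7 points, brute-force pairwise comparison is shown above. For large n, the divide-and-conquer algorithm (sort by x, recurse on halves, check the dividing strip) achieves O(n log n).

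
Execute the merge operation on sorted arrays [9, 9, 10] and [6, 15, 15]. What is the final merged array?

Merging process:

Compare 9 vs 6: take 6 from right. Merged: [6]
Compare 9 vs 15: take 9 from left. Merged: [6, 9]
Compare 9 vs 15: take 9 from left. Merged: [6, 9, 9]
Compare 10 vs 15: take 10 from left. Merged: [6, 9, 9, 10]
Append remaining from right: [15, 15]. Merged: [6, 9, 9, 10, 15, 15]

Final merged array: [6, 9, 9, 10, 15, 15]
Total comparisons: 4

The merged array is [6, 9, 9, 10, 15, 15], requiring 4 comparisons. The merge step runs in O(n) time where n is the total number of elements.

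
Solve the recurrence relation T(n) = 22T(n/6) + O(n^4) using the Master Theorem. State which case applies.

Master Theorem for T(n) = 22T(n/6) + O(n^4):

a = 22, b = 6, c = 4
log_b(a) = log_6(22) = 1.7251

Case 3: c = 4 > log_6(22) = 1.7251
T(n) = O(n^4) = O(n^4)

For T(n) = 22T(n/6) + O(n^4): log_6(22) = 1.7251. This is Case 3 of the Master Theorem (c > log_b(a), work dominated by root), giving O(n^4).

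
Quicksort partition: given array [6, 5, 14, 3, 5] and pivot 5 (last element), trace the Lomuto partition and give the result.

Lomuto partition with pivot = 5:

Initial array: [6, 5, 14, 3, 5]

arr[0]=6 > 5: no swap
arr[1]=5 <= 5: swap with position 0, array becomes [5, 6, 14, 3, 5]
arr[2]=14 > 5: no swap
arr[3]=3 <= 5: swap with position 1, array becomes [5, 3, 14, 6, 5]

Place pivot at position 2: [5, 3, 5, 6, 14]
Pivot position: 2

After partitioning with pivot 5, the array becomes [5, 3, 5, 6, 14]. The pivot is placed at index 2. All elements to the left of the pivot are <= 5, and all elements to the right are > 5.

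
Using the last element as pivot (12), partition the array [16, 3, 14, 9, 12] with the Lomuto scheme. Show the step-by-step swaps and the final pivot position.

Lomuto partition with pivot = 12:

Initial array: [16, 3, 14, 9, 12]

arr[0]=16 > 12: no swap
arr[1]=3 <= 12: swap with position 0, array becomes [3, 16, 14, 9, 12]
arr[2]=14 > 12: no swap
arr[3]=9 <= 12: swap with position 1, array becomes [3, 9, 14, 16, 12]

Place pivot at position 2: [3, 9, 12, 16, 14]
Pivot position: 2

After partitioning with pivot 12, the array becomes [3, 9, 12, 16, 14]. The pivot is placed at index 2. All elements to the left of the pivot are <= 12, and all elements to the right are > 12.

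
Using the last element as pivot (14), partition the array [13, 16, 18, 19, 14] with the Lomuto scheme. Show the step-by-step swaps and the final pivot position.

Lomuto partition with pivot = 14:

Initial array: [13, 16, 18, 19, 14]

arr[0]=13 <= 14: swap with position 0, array becomes [13, 16, 18, 19, 14]
arr[1]=16 > 14: no swap
arr[2]=18 > 14: no swap
arr[3]=19 > 14: no swap

Place pivot at position 1: [13, 14, 18, 19, 16]
Pivot position: 1

After partitioning with pivot 14, the array becomes [13, 14, 18, 19, 16]. The pivot is placed at index 1. All elements to the left of the pivot are <= 14, and all elements to the right are > 14.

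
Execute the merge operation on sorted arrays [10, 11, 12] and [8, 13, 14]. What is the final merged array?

Merging process:

Compare 10 vs 8: take 8 from right. Merged: [8]
Compare 10 vs 13: take 10 from left. Merged: [8, 10]
Compare 11 vs 13: take 11 from left. Merged: [8, 10, 11]
Compare 12 vs 13: take 12 from left. Merged: [8, 10, 11, 12]
Append remaining from right: [13, 14]. Merged: [8, 10, 11, 12, 13, 14]

Final merged array: [8, 10, 11, 12, 13, 14]
Total comparisons: 4

The merged array is [8, 10, 11, 12, 13, 14], requiring 4 comparisons. The merge step runs in O(n) time where n is the total number of elements.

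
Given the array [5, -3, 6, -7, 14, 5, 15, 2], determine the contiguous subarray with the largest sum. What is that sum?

Using Kadane's algorithm on [5, -3, 6, -7, 14, 5, 15, 2]:

Scanning through the array:
Position 1 (value -3): max_ending_here = 2, max_so_far = 5
Position 2 (value 6): max_ending_here = 8, max_so_far = 8
Position 3 (value -7): max_ending_here = 1, max_so_far = 8
Position 4 (value 14): max_ending_here = 15, max_so_far = 15
Position 5 (value 5): max_ending_here = 20, max_so_far = 20
Position 6 (value 15): max_ending_here = 35, max_so_far = 35
Position 7 (value 2): max_ending_here = 37, max_so_far = 37

Maximum subarray: [5, -3, 6, -7, 14, 5, 15, 2]
Maximum sum: 37

The maximum subarray is [5, -3, 6, -7, 14, 5, 15, 2] with sum 37. This subarray runs from index 0 to index 7.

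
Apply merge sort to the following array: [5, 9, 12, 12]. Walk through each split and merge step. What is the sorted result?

Merge sort trace:

Split: [5, 9, 12, 12] -> [5, 9] and [12, 12]
  Split: [5, 9] -> [5] and [9]
  Merge: [5] + [9] -> [5, 9]
  Split: [12, 12] -> [12] and [12]
  Merge: [12] + [12] -> [12, 12]
Merge: [5, 9] + [12, 12] -> [5, 9, 12, 12]

Final sorted array: [5, 9, 12, 12]

The merge sort proceeds by recursively splitting the array and merging sorted halves.
After all merges, the sorted array is [5, 9, 12, 12].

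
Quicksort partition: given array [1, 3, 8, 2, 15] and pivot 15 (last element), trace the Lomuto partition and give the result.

Lomuto partition with pivot = 15:

Initial array: [1, 3, 8, 2, 15]

arr[0]=1 <= 15: swap with position 0, array becomes [1, 3, 8, 2, 15]
arr[1]=3 <= 15: swap with position 1, array becomes [1, 3, 8, 2, 15]
arr[2]=8 <= 15: swap with position 2, array becomes [1, 3, 8, 2, 15]
arr[3]=2 <= 15: swap with position 3, array becomes [1, 3, 8, 2, 15]

Place pivot at position 4: [1, 3, 8, 2, 15]
Pivot position: 4

After partitioning with pivot 15, the array becomes [1, 3, 8, 2, 15]. The pivot is placed at index 4. All elements to the left of the pivot are <= 15, and all elements to the right are > 15.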